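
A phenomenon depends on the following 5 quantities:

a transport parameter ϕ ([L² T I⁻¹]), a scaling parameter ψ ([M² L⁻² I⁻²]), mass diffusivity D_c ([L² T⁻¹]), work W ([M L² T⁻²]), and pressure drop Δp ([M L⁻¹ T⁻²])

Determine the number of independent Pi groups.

There are 5 variables and 4 base dimensions (M, L, T, I).
The dimension matrix has rank 4.
Independent dimensionless groups: 5 − 4 = 1.

1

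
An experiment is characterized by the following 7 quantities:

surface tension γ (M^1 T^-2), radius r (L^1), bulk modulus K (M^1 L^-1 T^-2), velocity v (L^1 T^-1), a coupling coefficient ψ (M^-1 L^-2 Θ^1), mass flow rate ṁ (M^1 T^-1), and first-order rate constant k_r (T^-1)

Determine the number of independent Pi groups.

3

There are 7 variables and 4 base dimensions (M, L, T, Θ).
The dimension matrix has rank 4.
Independent dimensionless groups: 7 − 4 = 3.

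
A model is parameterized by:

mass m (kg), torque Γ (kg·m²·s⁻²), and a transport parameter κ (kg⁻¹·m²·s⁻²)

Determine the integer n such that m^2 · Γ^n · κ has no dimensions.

Balance the M exponent: (1)·n from Γ, plus 2·(1) + (-1) = 1 from the rest, must sum to zero.
n + 1 = 0, so n = -1.

-1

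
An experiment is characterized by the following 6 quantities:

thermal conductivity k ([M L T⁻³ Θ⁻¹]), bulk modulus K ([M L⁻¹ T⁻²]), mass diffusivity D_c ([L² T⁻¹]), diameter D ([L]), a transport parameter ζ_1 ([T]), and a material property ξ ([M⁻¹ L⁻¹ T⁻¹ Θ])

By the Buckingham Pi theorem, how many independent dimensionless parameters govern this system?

2

There are 6 variables and 4 base dimensions (M, L, T, Θ).
The dimension matrix has rank 4.
Independent dimensionless groups: 6 − 4 = 2.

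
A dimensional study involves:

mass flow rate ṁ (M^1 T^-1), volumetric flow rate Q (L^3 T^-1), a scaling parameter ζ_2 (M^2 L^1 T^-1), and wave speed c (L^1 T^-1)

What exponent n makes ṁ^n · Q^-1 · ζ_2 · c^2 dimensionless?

Balance the M exponent: (1)·n from ṁ, plus −(0) + (2) + 2·(0) = 2 from the rest, must sum to zero.
n + 2 = 0, so n = -2.

-2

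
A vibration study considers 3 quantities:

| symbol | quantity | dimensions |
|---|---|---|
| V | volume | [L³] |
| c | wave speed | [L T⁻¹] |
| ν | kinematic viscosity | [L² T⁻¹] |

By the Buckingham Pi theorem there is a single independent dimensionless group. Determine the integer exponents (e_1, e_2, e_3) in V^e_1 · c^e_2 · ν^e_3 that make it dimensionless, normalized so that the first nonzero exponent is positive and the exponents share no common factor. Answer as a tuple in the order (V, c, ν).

(1, 3, -3)

L: e_1·(3) + e_2·(1) + e_3·(2) = 0
T: e_1·(0) + e_2·(-1) + e_3·(-1) = 0
Solving this homogeneous linear system for the smallest-integer solution (first nonzero entry positive) gives (1, 3, -3).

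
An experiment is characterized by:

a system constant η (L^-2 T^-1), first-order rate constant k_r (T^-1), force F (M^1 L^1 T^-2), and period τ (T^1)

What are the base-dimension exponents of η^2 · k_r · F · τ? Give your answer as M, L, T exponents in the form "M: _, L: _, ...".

Collect each base-dimension exponent across the product:
  M: 2·(0) + (0) + (1) + (0) = 1
  L: 2·(-2) + (0) + (1) + (0) = -3
  T: 2·(-1) + (-1) + (-2) + (1) = -4
So the dimensions are [M L⁻³ T⁻⁴].

M: 1, L: -3, T: -4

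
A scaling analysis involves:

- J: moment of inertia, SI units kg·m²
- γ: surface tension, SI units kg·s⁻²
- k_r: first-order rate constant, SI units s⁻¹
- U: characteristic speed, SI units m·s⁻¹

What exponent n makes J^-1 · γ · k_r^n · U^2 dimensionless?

Balance the T exponent: (-1)·n from k_r, plus −(0) + (-2) + 2·(-1) = -4 from the rest, must sum to zero.
−n − 4 = 0, so n = -4.

-4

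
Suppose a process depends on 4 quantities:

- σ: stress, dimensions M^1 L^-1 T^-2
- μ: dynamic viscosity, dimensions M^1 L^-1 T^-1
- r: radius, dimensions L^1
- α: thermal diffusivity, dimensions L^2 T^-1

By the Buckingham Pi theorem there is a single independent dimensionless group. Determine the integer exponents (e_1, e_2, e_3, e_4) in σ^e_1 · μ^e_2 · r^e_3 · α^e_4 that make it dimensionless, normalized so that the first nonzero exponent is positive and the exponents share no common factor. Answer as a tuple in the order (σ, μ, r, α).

M: e_1·(1) + e_2·(1) + e_3·(0) + e_4·(0) = 0
L: e_1·(-1) + e_2·(-1) + e_3·(1) + e_4·(2) = 0
T: e_1·(-2) + e_2·(-1) + e_3·(0) + e_4·(-1) = 0
Solving this homogeneous linear system for the smallest-integer solution (first nonzero entry positive) gives (1, -1, 2, -1).

(1, -1, 2, -1)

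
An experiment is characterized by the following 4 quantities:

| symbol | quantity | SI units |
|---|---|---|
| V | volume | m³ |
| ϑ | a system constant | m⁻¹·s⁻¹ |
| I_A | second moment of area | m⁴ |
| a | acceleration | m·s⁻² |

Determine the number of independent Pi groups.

There are 4 variables and 2 base dimensions (L, T).
The dimension matrix has rank 2.
Independent dimensionless groups: 4 − 2 = 2.

2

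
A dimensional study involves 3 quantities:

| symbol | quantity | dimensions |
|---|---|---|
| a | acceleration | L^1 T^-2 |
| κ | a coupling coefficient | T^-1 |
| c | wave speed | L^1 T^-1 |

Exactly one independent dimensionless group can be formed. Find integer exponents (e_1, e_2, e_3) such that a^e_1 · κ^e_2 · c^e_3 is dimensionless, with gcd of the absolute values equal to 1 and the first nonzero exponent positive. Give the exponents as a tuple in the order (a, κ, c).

(1, -1, -1)

L: e_1·(1) + e_2·(0) + e_3·(1) = 0
T: e_1·(-2) + e_2·(-1) + e_3·(-1) = 0
Solving this homogeneous linear system for the smallest-integer solution (first nonzero entry positive) gives (1, -1, -1).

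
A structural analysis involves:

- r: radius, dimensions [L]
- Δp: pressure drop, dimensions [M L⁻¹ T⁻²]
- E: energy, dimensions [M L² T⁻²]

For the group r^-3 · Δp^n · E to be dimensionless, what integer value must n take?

Balance the M exponent: (1)·n from Δp, plus −3·(0) + (1) = 1 from the rest, must sum to zero.
n + 1 = 0, so n = -1.

-1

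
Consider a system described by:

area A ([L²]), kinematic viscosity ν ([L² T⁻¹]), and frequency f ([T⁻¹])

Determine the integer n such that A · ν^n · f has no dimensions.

Balance the L exponent: (2)·n from ν, plus (2) + (0) = 2 from the rest, must sum to zero.
2n + 2 = 0, so n = -1.

-1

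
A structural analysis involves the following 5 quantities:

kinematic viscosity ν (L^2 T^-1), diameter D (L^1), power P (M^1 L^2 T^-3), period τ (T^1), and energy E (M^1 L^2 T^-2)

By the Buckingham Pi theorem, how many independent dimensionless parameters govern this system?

There are 5 variables and 3 base dimensions (M, L, T).
The dimension matrix has rank 3.
Independent dimensionless groups: 5 − 3 = 2.

2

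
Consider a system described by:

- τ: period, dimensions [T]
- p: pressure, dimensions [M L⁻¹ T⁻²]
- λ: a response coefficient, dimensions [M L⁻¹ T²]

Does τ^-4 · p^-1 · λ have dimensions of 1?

yes

Sum the exponent of each base dimension across the product:
  M: −4·[τ]_M − [p]_M + [λ]_M = −4·(0) − (1) + (1) = 0
  L: −4·[τ]_L − [p]_L + [λ]_L = −4·(0) − (-1) + (-1) = 0
  T: −4·[τ]_T − [p]_T + [λ]_T = −4·(1) − (-2) + (2) = 0
All base exponents vanish — dimensionless.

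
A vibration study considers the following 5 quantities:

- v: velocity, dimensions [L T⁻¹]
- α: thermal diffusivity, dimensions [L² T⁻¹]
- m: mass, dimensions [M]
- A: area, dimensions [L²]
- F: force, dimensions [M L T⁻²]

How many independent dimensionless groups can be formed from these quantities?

There are 5 variables and 3 base dimensions (M, L, T).
The dimension matrix has rank 3.
Independent dimensionless groups: 5 − 3 = 2.

2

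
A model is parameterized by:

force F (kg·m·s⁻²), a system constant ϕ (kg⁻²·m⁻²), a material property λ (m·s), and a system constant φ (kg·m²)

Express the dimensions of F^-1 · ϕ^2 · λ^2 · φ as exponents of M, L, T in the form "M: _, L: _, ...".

M: -4, L: -1, T: 4

Collect each base-dimension exponent across the product:
  M: −(1) + 2·(-2) + 2·(0) + (1) = -4
  L: −(1) + 2·(-2) + 2·(1) + (2) = -1
  T: −(-2) + 2·(0) + 2·(1) + (0) = 4
So the dimensions are [M⁻⁴ L⁻¹ T⁴].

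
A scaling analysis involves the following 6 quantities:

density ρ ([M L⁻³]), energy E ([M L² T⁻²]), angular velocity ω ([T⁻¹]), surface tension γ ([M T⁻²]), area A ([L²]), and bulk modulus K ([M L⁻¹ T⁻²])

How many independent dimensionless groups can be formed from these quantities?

3

There are 6 variables and 3 base dimensions (M, L, T).
The dimension matrix has rank 3.
Independent dimensionless groups: 6 − 3 = 3.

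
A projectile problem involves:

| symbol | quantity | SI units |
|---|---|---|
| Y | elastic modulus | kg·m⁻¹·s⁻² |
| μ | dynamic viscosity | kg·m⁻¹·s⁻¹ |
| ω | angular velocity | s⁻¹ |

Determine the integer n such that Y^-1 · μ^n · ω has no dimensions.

1

Balance the M exponent: (1)·n from μ, plus −(1) + (0) = -1 from the rest, must sum to zero.
n − 1 = 0, so n = 1.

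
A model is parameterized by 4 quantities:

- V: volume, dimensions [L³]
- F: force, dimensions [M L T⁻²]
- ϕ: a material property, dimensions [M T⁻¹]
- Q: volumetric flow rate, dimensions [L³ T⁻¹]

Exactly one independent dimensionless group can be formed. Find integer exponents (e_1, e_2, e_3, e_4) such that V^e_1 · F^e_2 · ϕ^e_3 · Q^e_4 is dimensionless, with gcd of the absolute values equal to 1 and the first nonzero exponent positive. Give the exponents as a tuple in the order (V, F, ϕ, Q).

M: e_1·(0) + e_2·(1) + e_3·(1) + e_4·(0) = 0
L: e_1·(3) + e_2·(1) + e_3·(0) + e_4·(3) = 0
T: e_1·(0) + e_2·(-2) + e_3·(-1) + e_4·(-1) = 0
Solving this homogeneous linear system for the smallest-integer solution (first nonzero entry positive) gives (2, 3, -3, -3).

(2, 3, -3, -3)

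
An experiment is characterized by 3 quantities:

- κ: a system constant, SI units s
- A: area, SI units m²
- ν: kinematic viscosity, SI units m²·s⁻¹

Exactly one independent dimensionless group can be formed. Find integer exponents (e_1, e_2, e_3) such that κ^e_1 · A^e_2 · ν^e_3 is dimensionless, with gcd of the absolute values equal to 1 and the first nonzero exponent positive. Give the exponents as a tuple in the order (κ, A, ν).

L: e_1·(0) + e_2·(2) + e_3·(2) = 0
T: e_1·(1) + e_2·(0) + e_3·(-1) = 0
Solving this homogeneous linear system for the smallest-integer solution (first nonzero entry positive) gives (1, -1, 1).

(1, -1, 1)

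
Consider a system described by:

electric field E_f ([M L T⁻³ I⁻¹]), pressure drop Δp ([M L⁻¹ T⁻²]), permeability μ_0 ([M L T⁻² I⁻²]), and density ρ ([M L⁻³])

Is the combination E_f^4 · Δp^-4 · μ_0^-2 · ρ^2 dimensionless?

yes

Sum the exponent of each base dimension across the product:
  M: 4·[E_f]_M − 4·[Δp]_M − 2·[μ_0]_M + 2·[ρ]_M = 4·(1) − 4·(1) − 2·(1) + 2·(1) = 0
  L: 4·[E_f]_L − 4·[Δp]_L − 2·[μ_0]_L + 2·[ρ]_L = 4·(1) − 4·(-1) − 2·(1) + 2·(-3) = 0
  T: 4·[E_f]_T − 4·[Δp]_T − 2·[μ_0]_T + 2·[ρ]_T = 4·(-3) − 4·(-2) − 2·(-2) + 2·(0) = 0
  I: 4·[E_f]_I − 4·[Δp]_I − 2·[μ_0]_I + 2·[ρ]_I = 4·(-1) − 4·(0) − 2·(-2) + 2·(0) = 0
All base exponents vanish — dimensionless.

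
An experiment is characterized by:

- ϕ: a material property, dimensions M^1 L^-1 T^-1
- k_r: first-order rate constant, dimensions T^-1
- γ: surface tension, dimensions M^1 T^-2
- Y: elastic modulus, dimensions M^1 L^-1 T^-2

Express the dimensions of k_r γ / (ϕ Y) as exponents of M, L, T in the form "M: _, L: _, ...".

M: -1, L: 2, T: 0

Collect each base-dimension exponent across the product:
  M: −(1) + (0) + (1) − (1) = -1
  L: −(-1) + (0) + (0) − (-1) = 2
  T: −(-1) + (-1) + (-2) − (-2) = 0
So the dimensions are [M⁻¹ L²].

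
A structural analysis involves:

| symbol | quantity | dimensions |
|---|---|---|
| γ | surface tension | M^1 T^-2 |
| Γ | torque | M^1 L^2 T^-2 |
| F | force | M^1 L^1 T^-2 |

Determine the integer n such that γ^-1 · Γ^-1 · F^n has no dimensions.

Balance the M exponent: (1)·n from F, plus −(1) − (1) = -2 from the rest, must sum to zero.
n − 2 = 0, so n = 2.

2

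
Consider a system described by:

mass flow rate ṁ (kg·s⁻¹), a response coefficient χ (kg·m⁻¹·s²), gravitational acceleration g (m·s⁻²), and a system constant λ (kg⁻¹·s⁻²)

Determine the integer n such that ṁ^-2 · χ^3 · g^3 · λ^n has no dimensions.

1

Balance the M exponent: (-1)·n from λ, plus −2·(1) + 3·(1) + 3·(0) = 1 from the rest, must sum to zero.
−n + 1 = 0, so n = 1.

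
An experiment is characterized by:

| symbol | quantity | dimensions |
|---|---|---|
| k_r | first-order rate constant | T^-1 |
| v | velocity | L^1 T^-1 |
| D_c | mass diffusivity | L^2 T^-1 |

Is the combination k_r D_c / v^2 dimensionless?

Sum the exponent of each base dimension across the product:
  M: [k_r]_M − 2·[v]_M + [D_c]_M = (0) − 2·(0) + (0) = 0
  L: [k_r]_L − 2·[v]_L + [D_c]_L = (0) − 2·(1) + (2) = 0
  T: [k_r]_T − 2·[v]_T + [D_c]_T = (-1) − 2·(-1) + (-1) = 0
  I: [k_r]_I − 2·[v]_I + [D_c]_I = (0) − 2·(0) + (0) = 0
All base exponents vanish — dimensionless.

yes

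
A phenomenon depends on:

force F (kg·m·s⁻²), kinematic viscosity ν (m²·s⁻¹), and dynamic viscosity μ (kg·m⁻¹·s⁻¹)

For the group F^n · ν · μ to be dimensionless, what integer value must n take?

Balance the M exponent: (1)·n from F, plus (0) + (1) = 1 from the rest, must sum to zero.
n + 1 = 0, so n = -1.

-1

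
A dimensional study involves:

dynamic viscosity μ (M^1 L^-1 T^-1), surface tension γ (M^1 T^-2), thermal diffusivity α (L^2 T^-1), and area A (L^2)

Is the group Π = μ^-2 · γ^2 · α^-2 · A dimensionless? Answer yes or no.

yes

Sum the exponent of each base dimension across the product:
  M: −2·[μ]_M + 2·[γ]_M − 2·[α]_M + [A]_M = −2·(1) + 2·(1) − 2·(0) + (0) = 0
  L: −2·[μ]_L + 2·[γ]_L − 2·[α]_L + [A]_L = −2·(-1) + 2·(0) − 2·(2) + (2) = 0
  T: −2·[μ]_T + 2·[γ]_T − 2·[α]_T + [A]_T = −2·(-1) + 2·(-2) − 2·(-1) + (0) = 0
All base exponents vanish — dimensionless.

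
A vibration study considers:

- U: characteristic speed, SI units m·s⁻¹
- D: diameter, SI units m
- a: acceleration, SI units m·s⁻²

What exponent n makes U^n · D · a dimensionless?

-2

Balance the L exponent: (1)·n from U, plus (1) + (1) = 2 from the rest, must sum to zero.
n + 2 = 0, so n = -2.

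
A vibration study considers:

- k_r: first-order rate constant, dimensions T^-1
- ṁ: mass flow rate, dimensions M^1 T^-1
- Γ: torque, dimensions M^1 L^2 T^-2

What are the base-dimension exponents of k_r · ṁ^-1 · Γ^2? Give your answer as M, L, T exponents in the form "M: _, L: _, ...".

M: 1, L: 4, T: -4

Collect each base-dimension exponent across the product:
  M: (0) − (1) + 2·(1) = 1
  L: (0) − (0) + 2·(2) = 4
  T: (-1) − (-1) + 2·(-2) = -4
So the dimensions are [M L⁴ T⁻⁴].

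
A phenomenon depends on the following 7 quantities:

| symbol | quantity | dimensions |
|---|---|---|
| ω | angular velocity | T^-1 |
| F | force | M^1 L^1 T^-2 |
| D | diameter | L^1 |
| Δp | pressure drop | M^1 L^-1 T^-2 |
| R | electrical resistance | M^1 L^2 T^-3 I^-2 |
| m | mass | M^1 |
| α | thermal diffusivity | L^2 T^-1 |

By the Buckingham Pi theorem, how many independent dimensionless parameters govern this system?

There are 7 variables and 4 base dimensions (M, L, T, I).
The dimension matrix has rank 4.
Independent dimensionless groups: 7 − 4 = 3.

3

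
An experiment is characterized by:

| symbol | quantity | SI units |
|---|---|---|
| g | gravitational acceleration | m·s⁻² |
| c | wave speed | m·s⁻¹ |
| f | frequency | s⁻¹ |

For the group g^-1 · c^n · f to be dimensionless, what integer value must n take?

Balance the L exponent: (1)·n from c, plus −(1) + (0) = -1 from the rest, must sum to zero.
n − 1 = 0, so n = 1.

1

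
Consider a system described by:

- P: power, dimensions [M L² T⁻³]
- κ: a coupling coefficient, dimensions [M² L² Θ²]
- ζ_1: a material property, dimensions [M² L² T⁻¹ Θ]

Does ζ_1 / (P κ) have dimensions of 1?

Sum the exponent of each base dimension across the product:
  M: −[P]_M − [κ]_M + [ζ_1]_M = −(1) − (2) + (2) = -1
  L: −[P]_L − [κ]_L + [ζ_1]_L = −(2) − (2) + (2) = -2
  T: −[P]_T − [κ]_T + [ζ_1]_T = −(-3) − (0) + (-1) = 2
  Θ: −[P]_Θ − [κ]_Θ + [ζ_1]_Θ = −(0) − (2) + (1) = -1
Net dimensions [M⁻¹ L⁻² T² Θ⁻¹] ≠ [1] — not dimensionless.

no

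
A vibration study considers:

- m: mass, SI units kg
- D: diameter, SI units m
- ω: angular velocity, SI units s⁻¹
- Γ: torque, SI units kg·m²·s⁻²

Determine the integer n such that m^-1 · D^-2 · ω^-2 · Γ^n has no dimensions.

1

Balance the M exponent: (1)·n from Γ, plus −(1) − 2·(0) − 2·(0) = -1 from the rest, must sum to zero.
n − 1 = 0, so n = 1.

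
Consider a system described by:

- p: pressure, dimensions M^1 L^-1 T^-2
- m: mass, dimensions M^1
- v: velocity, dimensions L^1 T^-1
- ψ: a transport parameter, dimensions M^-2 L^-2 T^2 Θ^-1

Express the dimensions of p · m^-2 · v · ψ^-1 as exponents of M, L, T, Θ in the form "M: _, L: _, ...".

Collect each base-dimension exponent across the product:
  M: (1) − 2·(1) + (0) − (-2) = 1
  L: (-1) − 2·(0) + (1) − (-2) = 2
  T: (-2) − 2·(0) + (-1) − (2) = -5
  Θ: (0) − 2·(0) + (0) − (-1) = 1
So the dimensions are [M L² T⁻⁵ Θ].

M: 1, L: 2, T: -5, Θ: 1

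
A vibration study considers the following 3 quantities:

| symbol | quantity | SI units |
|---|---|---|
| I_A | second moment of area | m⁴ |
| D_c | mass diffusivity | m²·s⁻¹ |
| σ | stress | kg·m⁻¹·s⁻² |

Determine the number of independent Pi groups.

There are 3 variables and 3 base dimensions (M, L, T).
The dimension matrix has rank 3.
Independent dimensionless groups: 3 − 3 = 0.

0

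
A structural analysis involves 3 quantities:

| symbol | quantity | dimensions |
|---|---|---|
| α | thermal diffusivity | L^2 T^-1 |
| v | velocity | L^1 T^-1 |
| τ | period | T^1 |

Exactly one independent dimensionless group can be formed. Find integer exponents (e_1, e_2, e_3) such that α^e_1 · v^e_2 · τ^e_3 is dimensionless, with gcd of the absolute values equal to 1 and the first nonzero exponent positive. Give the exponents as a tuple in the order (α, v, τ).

L: e_1·(2) + e_2·(1) + e_3·(0) = 0
T: e_1·(-1) + e_2·(-1) + e_3·(1) = 0
Solving this homogeneous linear system for the smallest-integer solution (first nonzero entry positive) gives (1, -2, -1).

(1, -2, -1)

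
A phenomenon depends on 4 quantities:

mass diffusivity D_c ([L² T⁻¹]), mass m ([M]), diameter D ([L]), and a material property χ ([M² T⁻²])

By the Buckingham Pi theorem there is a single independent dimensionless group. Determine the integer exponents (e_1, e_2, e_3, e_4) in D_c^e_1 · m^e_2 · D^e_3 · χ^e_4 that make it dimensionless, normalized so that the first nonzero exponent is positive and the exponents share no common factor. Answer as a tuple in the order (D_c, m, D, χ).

M: e_1·(0) + e_2·(1) + e_3·(0) + e_4·(2) = 0
L: e_1·(2) + e_2·(0) + e_3·(1) + e_4·(0) = 0
T: e_1·(-1) + e_2·(0) + e_3·(0) + e_4·(-2) = 0
Solving this homogeneous linear system for the smallest-integer solution (first nonzero entry positive) gives (2, 2, -4, -1).

(2, 2, -4, -1)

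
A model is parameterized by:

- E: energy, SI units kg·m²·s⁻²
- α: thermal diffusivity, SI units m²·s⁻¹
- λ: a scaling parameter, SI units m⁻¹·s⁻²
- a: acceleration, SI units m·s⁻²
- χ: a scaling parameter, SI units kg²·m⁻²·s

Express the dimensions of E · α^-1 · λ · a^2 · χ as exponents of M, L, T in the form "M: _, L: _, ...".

Collect each base-dimension exponent across the product:
  M: (1) − (0) + (0) + 2·(0) + (2) = 3
  L: (2) − (2) + (-1) + 2·(1) + (-2) = -1
  T: (-2) − (-1) + (-2) + 2·(-2) + (1) = -6
So the dimensions are [M³ L⁻¹ T⁻⁶].

M: 3, L: -1, T: -6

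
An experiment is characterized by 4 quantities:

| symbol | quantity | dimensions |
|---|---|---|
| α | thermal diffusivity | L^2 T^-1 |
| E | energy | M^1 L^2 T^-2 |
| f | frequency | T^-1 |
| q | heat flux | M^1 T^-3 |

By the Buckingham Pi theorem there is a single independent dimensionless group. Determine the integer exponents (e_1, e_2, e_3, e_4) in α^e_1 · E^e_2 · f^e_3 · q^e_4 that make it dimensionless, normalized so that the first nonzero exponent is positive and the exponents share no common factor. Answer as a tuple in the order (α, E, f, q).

M: e_1·(0) + e_2·(1) + e_3·(0) + e_4·(1) = 0
L: e_1·(2) + e_2·(2) + e_3·(0) + e_4·(0) = 0
T: e_1·(-1) + e_2·(-2) + e_3·(-1) + e_4·(-3) = 0
Solving this homogeneous linear system for the smallest-integer solution (first nonzero entry positive) gives (1, -1, -2, 1).

(1, -1, -2, 1)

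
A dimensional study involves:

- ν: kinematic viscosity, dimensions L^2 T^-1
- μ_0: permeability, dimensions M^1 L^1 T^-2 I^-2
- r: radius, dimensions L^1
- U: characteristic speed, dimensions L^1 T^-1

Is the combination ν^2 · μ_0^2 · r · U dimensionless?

no

Sum the exponent of each base dimension across the product:
  M: 2·[ν]_M + 2·[μ_0]_M + [r]_M + [U]_M = 2·(0) + 2·(1) + (0) + (0) = 2
  L: 2·[ν]_L + 2·[μ_0]_L + [r]_L + [U]_L = 2·(2) + 2·(1) + (1) + (1) = 8
  T: 2·[ν]_T + 2·[μ_0]_T + [r]_T + [U]_T = 2·(-1) + 2·(-2) + (0) + (-1) = -7
  I: 2·[ν]_I + 2·[μ_0]_I + [r]_I + [U]_I = 2·(0) + 2·(-2) + (0) + (0) = -4
Net dimensions [M² L⁸ T⁻⁷ I⁻⁴] ≠ [1] — not dimensionless.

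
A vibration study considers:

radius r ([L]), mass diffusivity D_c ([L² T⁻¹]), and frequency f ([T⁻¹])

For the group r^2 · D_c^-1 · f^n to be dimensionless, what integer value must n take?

1

Balance the T exponent: (-1)·n from f, plus 2·(0) − (-1) = 1 from the rest, must sum to zero.
−n + 1 = 0, so n = 1.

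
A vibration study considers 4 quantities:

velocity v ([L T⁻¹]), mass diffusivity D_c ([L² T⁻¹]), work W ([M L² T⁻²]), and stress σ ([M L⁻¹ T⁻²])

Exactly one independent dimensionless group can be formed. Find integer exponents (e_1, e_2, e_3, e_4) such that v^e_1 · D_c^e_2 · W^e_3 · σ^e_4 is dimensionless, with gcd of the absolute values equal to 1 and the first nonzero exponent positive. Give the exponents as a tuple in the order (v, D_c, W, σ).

(3, -3, 1, -1)

M: e_1·(0) + e_2·(0) + e_3·(1) + e_4·(1) = 0
L: e_1·(1) + e_2·(2) + e_3·(2) + e_4·(-1) = 0
T: e_1·(-1) + e_2·(-1) + e_3·(-2) + e_4·(-2) = 0
Solving this homogeneous linear system for the smallest-integer solution (first nonzero entry positive) gives (3, -3, 1, -1).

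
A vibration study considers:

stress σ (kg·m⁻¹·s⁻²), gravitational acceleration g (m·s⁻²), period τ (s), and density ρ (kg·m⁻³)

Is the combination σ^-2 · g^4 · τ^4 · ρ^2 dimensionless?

Sum the exponent of each base dimension across the product:
  M: −2·[σ]_M + 4·[g]_M + 4·[τ]_M + 2·[ρ]_M = −2·(1) + 4·(0) + 4·(0) + 2·(1) = 0
  L: −2·[σ]_L + 4·[g]_L + 4·[τ]_L + 2·[ρ]_L = −2·(-1) + 4·(1) + 4·(0) + 2·(-3) = 0
  T: −2·[σ]_T + 4·[g]_T + 4·[τ]_T + 2·[ρ]_T = −2·(-2) + 4·(-2) + 4·(1) + 2·(0) = 0
All base exponents vanish — dimensionless.

yes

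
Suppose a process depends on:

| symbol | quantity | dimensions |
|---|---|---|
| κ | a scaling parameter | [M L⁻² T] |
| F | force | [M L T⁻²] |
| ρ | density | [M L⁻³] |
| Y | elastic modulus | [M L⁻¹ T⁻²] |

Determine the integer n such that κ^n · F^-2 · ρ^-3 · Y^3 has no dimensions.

2

Balance the M exponent: (1)·n from κ, plus −2·(1) − 3·(1) + 3·(1) = -2 from the rest, must sum to zero.
n − 2 = 0, so n = 2.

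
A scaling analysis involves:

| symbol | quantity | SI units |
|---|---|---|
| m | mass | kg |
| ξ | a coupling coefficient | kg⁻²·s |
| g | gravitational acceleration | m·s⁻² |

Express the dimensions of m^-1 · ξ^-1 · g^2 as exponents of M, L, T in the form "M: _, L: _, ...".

M: 1, L: 2, T: -5

Collect each base-dimension exponent across the product:
  M: −(1) − (-2) + 2·(0) = 1
  L: −(0) − (0) + 2·(1) = 2
  T: −(0) − (1) + 2·(-2) = -5
So the dimensions are [M L² T⁻⁵].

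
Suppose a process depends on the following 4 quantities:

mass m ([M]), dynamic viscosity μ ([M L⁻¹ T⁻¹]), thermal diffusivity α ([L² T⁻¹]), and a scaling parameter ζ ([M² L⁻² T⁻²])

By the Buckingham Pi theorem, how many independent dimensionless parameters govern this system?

There are 4 variables and 3 base dimensions (M, L, T).
The dimension matrix has rank 3.
Independent dimensionless groups: 4 − 3 = 1.

1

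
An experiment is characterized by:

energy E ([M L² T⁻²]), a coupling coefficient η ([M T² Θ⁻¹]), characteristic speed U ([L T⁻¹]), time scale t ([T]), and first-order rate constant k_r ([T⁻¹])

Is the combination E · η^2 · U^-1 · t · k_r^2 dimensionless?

Sum the exponent of each base dimension across the product:
  M: [E]_M + 2·[η]_M − [U]_M + [t]_M + 2·[k_r]_M = (1) + 2·(1) − (0) + (0) + 2·(0) = 3
  L: [E]_L + 2·[η]_L − [U]_L + [t]_L + 2·[k_r]_L = (2) + 2·(0) − (1) + (0) + 2·(0) = 1
  T: [E]_T + 2·[η]_T − [U]_T + [t]_T + 2·[k_r]_T = (-2) + 2·(2) − (-1) + (1) + 2·(-1) = 2
  Θ: [E]_Θ + 2·[η]_Θ − [U]_Θ + [t]_Θ + 2·[k_r]_Θ = (0) + 2·(-1) − (0) + (0) + 2·(0) = -2
Net dimensions [M³ L T² Θ⁻²] ≠ [1] — not dimensionless.

no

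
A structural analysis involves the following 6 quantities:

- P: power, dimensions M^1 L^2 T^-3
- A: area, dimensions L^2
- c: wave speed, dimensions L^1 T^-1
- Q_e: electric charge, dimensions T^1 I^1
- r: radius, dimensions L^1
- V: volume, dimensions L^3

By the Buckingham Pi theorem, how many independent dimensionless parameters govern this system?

There are 6 variables and 4 base dimensions (M, L, T, I).
The dimension matrix has rank 4.
Independent dimensionless groups: 6 − 4 = 2.

2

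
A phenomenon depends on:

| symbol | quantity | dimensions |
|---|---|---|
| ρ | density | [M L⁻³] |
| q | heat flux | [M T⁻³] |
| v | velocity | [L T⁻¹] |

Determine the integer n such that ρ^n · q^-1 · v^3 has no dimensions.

Balance the M exponent: (1)·n from ρ, plus −(1) + 3·(0) = -1 from the rest, must sum to zero.
n − 1 = 0, so n = 1.

1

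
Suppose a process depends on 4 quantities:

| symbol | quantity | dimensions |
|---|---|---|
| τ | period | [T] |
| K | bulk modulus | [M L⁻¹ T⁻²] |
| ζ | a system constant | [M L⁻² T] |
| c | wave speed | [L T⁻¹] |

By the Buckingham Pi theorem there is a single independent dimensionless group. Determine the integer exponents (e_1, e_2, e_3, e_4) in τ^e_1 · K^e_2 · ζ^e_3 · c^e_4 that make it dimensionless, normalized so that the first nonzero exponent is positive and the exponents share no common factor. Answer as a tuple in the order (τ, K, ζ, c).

M: e_1·(0) + e_2·(1) + e_3·(1) + e_4·(0) = 0
L: e_1·(0) + e_2·(-1) + e_3·(-2) + e_4·(1) = 0
T: e_1·(1) + e_2·(-2) + e_3·(1) + e_4·(-1) = 0
Solving this homogeneous linear system for the smallest-integer solution (first nonzero entry positive) gives (2, 1, -1, -1).

(2, 1, -1, -1)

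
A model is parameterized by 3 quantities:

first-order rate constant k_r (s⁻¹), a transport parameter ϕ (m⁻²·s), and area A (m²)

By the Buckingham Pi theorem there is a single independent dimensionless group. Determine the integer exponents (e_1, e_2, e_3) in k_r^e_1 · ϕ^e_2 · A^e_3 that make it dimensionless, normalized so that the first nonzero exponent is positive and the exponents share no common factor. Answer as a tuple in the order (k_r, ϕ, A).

L: e_1·(0) + e_2·(-2) + e_3·(2) = 0
T: e_1·(-1) + e_2·(1) + e_3·(0) = 0
Solving this homogeneous linear system for the smallest-integer solution (first nonzero entry positive) gives (1, 1, 1).

(1, 1, 1)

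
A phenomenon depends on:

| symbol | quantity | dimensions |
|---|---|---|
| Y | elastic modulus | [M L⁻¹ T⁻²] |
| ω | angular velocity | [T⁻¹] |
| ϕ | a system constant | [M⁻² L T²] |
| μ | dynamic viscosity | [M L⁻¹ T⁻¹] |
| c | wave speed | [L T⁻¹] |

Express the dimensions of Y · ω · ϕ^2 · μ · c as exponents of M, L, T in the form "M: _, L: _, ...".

M: -2, L: 1, T: -1

Collect each base-dimension exponent across the product:
  M: (1) + (0) + 2·(-2) + (1) + (0) = -2
  L: (-1) + (0) + 2·(1) + (-1) + (1) = 1
  T: (-2) + (-1) + 2·(2) + (-1) + (-1) = -1
So the dimensions are [M⁻² L T⁻¹].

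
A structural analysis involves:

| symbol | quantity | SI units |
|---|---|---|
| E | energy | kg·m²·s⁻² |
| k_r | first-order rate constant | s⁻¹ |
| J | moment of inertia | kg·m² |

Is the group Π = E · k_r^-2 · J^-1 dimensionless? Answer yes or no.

Sum the exponent of each base dimension across the product:
  M: [E]_M − 2·[k_r]_M − [J]_M = (1) − 2·(0) − (1) = 0
  L: [E]_L − 2·[k_r]_L − [J]_L = (2) − 2·(0) − (2) = 0
  T: [E]_T − 2·[k_r]_T − [J]_T = (-2) − 2·(-1) − (0) = 0
All base exponents vanish — dimensionless.

yes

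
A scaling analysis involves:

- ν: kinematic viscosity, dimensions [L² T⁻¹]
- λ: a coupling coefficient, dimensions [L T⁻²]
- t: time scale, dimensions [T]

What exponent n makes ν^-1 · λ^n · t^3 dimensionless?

Balance the L exponent: (1)·n from λ, plus −(2) + 3·(0) = -2 from the rest, must sum to zero.
n − 2 = 0, so n = 2.

2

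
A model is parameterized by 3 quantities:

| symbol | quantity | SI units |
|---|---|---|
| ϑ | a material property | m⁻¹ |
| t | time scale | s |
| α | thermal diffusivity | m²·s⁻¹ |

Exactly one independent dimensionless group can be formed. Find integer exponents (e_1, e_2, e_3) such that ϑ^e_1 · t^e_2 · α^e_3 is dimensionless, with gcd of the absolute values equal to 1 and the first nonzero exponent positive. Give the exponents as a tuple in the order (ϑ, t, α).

L: e_1·(-1) + e_2·(0) + e_3·(2) = 0
T: e_1·(0) + e_2·(1) + e_3·(-1) = 0
Solving this homogeneous linear system for the smallest-integer solution (first nonzero entry positive) gives (2, 1, 1).

(2, 1, 1)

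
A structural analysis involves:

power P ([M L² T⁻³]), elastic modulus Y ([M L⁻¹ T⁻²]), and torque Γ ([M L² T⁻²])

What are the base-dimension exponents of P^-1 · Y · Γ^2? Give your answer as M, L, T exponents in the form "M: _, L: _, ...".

Collect each base-dimension exponent across the product:
  M: −(1) + (1) + 2·(1) = 2
  L: −(2) + (-1) + 2·(2) = 1
  T: −(-3) + (-2) + 2·(-2) = -3
So the dimensions are [M² L T⁻³].

M: 2, L: 1, T: -3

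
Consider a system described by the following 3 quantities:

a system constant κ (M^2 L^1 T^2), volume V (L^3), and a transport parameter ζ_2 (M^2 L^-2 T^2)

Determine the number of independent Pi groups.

There are 3 variables and 3 base dimensions (M, L, T).
The dimension matrix has rank 2 (less than 3: the dimension vectors are linearly dependent).
Independent dimensionless groups: 3 − 2 = 1.

1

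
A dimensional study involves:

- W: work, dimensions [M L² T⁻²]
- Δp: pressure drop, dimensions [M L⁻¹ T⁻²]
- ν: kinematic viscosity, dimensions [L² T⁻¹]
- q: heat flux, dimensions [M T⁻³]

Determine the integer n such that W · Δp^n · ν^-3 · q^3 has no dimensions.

-4

Balance the M exponent: (1)·n from Δp, plus (1) − 3·(0) + 3·(1) = 4 from the rest, must sum to zero.
n + 4 = 0, so n = -4.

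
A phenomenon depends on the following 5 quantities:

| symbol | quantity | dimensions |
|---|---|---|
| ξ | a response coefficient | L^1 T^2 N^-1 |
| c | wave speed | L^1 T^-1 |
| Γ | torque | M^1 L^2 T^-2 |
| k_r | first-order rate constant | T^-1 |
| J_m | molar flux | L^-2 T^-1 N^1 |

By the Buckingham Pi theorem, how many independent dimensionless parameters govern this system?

1

There are 5 variables and 4 base dimensions (M, L, T, N).
The dimension matrix has rank 4.
Independent dimensionless groups: 5 − 4 = 1.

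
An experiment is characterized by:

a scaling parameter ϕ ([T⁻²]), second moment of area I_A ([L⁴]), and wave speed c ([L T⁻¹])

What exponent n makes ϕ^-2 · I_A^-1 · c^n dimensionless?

Balance the L exponent: (1)·n from c, plus −2·(0) − (4) = -4 from the rest, must sum to zero.
n − 4 = 0, so n = 4.

4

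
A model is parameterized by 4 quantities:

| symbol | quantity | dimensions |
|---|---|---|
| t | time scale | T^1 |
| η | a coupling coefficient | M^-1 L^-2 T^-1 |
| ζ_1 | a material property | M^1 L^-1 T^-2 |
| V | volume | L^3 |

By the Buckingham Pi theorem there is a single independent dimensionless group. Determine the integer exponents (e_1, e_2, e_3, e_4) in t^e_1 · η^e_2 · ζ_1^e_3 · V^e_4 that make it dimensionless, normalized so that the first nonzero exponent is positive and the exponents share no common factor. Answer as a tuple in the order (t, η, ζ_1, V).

M: e_1·(0) + e_2·(-1) + e_3·(1) + e_4·(0) = 0
L: e_1·(0) + e_2·(-2) + e_3·(-1) + e_4·(3) = 0
T: e_1·(1) + e_2·(-1) + e_3·(-2) + e_4·(0) = 0
Solving this homogeneous linear system for the smallest-integer solution (first nonzero entry positive) gives (3, 1, 1, 1).

(3, 1, 1, 1)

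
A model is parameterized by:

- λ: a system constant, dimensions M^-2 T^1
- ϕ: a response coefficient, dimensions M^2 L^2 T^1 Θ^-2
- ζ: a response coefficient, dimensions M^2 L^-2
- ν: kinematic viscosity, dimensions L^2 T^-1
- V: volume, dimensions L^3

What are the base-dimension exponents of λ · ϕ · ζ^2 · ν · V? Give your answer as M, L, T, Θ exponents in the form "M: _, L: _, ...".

Collect each base-dimension exponent across the product:
  M: (-2) + (2) + 2·(2) + (0) + (0) = 4
  L: (0) + (2) + 2·(-2) + (2) + (3) = 3
  T: (1) + (1) + 2·(0) + (-1) + (0) = 1
  Θ: (0) + (-2) + 2·(0) + (0) + (0) = -2
So the dimensions are [M⁴ L³ T Θ⁻²].

M: 4, L: 3, T: 1, Θ: -2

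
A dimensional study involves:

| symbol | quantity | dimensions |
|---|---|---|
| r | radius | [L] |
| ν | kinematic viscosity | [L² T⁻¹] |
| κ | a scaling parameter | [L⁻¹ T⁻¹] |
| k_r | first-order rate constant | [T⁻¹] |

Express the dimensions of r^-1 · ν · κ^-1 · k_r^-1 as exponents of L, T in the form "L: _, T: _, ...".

L: 2, T: 1

Collect each base-dimension exponent across the product:
  L: −(1) + (2) − (-1) − (0) = 2
  T: −(0) + (-1) − (-1) − (-1) = 1
So the dimensions are [L² T].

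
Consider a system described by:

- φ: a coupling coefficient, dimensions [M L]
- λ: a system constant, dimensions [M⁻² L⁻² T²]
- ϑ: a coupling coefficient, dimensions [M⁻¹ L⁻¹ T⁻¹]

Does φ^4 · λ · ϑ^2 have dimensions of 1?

Sum the exponent of each base dimension across the product:
  M: 4·[φ]_M + [λ]_M + 2·[ϑ]_M = 4·(1) + (-2) + 2·(-1) = 0
  L: 4·[φ]_L + [λ]_L + 2·[ϑ]_L = 4·(1) + (-2) + 2·(-1) = 0
  T: 4·[φ]_T + [λ]_T + 2·[ϑ]_T = 4·(0) + (2) + 2·(-1) = 0
All base exponents vanish — dimensionless.

yes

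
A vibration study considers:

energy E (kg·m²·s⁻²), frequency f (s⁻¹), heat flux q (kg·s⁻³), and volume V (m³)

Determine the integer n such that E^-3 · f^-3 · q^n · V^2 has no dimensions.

Balance the M exponent: (1)·n from q, plus −3·(1) − 3·(0) + 2·(0) = -3 from the rest, must sum to zero.
n − 3 = 0, so n = 3.

3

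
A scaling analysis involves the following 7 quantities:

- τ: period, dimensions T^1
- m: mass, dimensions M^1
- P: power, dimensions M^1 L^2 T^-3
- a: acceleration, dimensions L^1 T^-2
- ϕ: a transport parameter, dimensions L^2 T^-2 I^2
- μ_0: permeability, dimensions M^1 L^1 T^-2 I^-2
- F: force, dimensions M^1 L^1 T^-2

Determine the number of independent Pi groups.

There are 7 variables and 4 base dimensions (M, L, T, I).
The dimension matrix has rank 4.
Independent dimensionless groups: 7 − 4 = 3.

3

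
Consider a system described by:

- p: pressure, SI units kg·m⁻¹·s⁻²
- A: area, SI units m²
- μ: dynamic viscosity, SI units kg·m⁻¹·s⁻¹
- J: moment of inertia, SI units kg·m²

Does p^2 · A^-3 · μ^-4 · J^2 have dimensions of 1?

yes

Sum the exponent of each base dimension across the product:
  M: 2·[p]_M − 3·[A]_M − 4·[μ]_M + 2·[J]_M = 2·(1) − 3·(0) − 4·(1) + 2·(1) = 0
  L: 2·[p]_L − 3·[A]_L − 4·[μ]_L + 2·[J]_L = 2·(-1) − 3·(2) − 4·(-1) + 2·(2) = 0
  T: 2·[p]_T − 3·[A]_T − 4·[μ]_T + 2·[J]_T = 2·(-2) − 3·(0) − 4·(-1) + 2·(0) = 0
  I: 2·[p]_I − 3·[A]_I − 4·[μ]_I + 2·[J]_I = 2·(0) − 3·(0) − 4·(0) + 2·(0) = 0
All base exponents vanish — dimensionless.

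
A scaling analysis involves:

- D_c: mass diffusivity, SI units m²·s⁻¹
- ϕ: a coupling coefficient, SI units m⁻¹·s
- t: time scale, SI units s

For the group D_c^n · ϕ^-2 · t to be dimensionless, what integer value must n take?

-1

Balance the L exponent: (2)·n from D_c, plus −2·(-1) + (0) = 2 from the rest, must sum to zero.
2n + 2 = 0, so n = -1.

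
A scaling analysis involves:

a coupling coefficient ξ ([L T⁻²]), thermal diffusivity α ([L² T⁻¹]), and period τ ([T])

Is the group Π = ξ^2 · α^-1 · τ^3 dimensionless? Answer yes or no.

yes

Sum the exponent of each base dimension across the product:
  L: 2·[ξ]_L − [α]_L + 3·[τ]_L = 2·(1) − (2) + 3·(0) = 0
  T: 2·[ξ]_T − [α]_T + 3·[τ]_T = 2·(-2) − (-1) + 3·(1) = 0
All base exponents vanish — dimensionless.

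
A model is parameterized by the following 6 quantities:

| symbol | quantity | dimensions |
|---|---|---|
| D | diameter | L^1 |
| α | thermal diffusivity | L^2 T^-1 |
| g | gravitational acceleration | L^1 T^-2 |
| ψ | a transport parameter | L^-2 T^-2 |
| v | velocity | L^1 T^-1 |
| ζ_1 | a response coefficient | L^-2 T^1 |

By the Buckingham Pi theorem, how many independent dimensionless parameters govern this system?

4

There are 6 variables and 2 base dimensions (L, T).
The dimension matrix has rank 2.
Independent dimensionless groups: 6 − 2 = 4.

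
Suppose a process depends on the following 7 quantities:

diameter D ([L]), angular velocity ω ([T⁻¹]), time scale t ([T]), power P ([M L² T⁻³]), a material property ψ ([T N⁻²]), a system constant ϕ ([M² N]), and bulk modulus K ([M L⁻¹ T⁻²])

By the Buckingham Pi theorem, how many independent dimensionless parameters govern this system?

There are 7 variables and 4 base dimensions (M, L, T, N).
The dimension matrix has rank 4.
Independent dimensionless groups: 7 − 4 = 3.

3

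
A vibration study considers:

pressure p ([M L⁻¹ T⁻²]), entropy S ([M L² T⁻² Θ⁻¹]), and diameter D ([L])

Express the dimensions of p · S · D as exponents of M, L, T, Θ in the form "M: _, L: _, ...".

Collect each base-dimension exponent across the product:
  M: (1) + (1) + (0) = 2
  L: (-1) + (2) + (1) = 2
  T: (-2) + (-2) + (0) = -4
  Θ: (0) + (-1) + (0) = -1
So the dimensions are [M² L² T⁻⁴ Θ⁻¹].

M: 2, L: 2, T: -4, Θ: -1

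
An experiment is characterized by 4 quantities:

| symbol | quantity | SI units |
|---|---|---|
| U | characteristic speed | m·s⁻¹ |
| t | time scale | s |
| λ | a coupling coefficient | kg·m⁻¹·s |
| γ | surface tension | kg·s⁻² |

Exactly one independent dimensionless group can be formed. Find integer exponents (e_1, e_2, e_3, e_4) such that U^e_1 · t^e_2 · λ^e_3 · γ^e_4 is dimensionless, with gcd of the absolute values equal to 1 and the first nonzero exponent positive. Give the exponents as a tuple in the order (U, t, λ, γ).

M: e_1·(0) + e_2·(0) + e_3·(1) + e_4·(1) = 0
L: e_1·(1) + e_2·(0) + e_3·(-1) + e_4·(0) = 0
T: e_1·(-1) + e_2·(1) + e_3·(1) + e_4·(-2) = 0
Solving this homogeneous linear system for the smallest-integer solution (first nonzero entry positive) gives (1, -2, 1, -1).

(1, -2, 1, -1)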